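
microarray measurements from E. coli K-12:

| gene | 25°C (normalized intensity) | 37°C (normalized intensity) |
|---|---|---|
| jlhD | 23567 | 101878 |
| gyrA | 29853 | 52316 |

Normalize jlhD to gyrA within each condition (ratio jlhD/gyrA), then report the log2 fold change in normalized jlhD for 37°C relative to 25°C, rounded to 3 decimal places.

1.303

jlhD/gyrA (25°C) = 23567 / 29853 = 0.78943
jlhD/gyrA (37°C) = 101878 / 52316 = 1.9474
Fold change = 1.9474 / 0.78943 = 2.4668
log2(2.4668) = 1.3026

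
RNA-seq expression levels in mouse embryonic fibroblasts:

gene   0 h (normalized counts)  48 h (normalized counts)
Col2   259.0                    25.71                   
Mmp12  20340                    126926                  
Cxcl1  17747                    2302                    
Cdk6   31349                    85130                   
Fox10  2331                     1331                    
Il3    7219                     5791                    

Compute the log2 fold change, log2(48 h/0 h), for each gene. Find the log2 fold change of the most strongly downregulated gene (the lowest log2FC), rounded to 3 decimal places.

log2(25.71/259.0) = -3.333  (Col2)
log2(126926/20340) = 2.642  (Mmp12)
log2(2302/17747) = -2.947  (Cxcl1)
log2(85130/31349) = 1.441  (Cdk6)
log2(1331/2331) = -0.808  (Fox10)
log2(5791/7219) = -0.318  (Il3)
Col2 is most strongly downregulated.

-3.333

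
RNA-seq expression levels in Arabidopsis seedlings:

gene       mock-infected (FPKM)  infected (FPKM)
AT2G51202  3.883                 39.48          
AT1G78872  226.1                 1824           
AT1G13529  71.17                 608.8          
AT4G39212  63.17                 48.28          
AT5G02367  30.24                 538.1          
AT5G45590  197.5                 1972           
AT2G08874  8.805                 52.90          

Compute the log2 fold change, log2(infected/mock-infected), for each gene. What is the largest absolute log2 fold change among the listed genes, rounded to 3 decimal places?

log2(39.48/3.883) = 3.346  (AT2G51202)
log2(1824/226.1) = 3.012  (AT1G78872)
log2(608.8/71.17) = 3.097  (AT1G13529)
log2(48.28/63.17) = -0.388  (AT4G39212)
log2(538.1/30.24) = 4.153  (AT5G02367)
log2(1972/197.5) = 3.320  (AT5G45590)
log2(52.90/8.805) = 2.587  (AT2G08874)
The largest magnitude belongs to AT5G02367.

4.153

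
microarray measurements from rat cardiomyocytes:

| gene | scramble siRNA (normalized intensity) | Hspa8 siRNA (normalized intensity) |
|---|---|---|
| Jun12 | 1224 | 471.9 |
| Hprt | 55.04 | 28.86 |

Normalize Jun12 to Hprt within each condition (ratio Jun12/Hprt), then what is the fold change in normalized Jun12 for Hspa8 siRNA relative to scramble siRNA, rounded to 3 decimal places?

0.735

Jun12/Hprt (scramble siRNA) = 1224 / 55.04 = 22.238
Jun12/Hprt (Hspa8 siRNA) = 471.9 / 28.86 = 16.351
Fold change = 16.351 / 22.238 = 0.7353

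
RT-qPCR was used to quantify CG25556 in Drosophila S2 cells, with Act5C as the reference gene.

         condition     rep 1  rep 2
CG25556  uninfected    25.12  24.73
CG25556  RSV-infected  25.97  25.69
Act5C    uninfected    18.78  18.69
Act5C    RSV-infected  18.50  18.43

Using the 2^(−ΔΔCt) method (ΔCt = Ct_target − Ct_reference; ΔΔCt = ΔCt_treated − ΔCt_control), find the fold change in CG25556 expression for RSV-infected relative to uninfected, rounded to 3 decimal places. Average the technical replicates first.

0.443

Mean Ct: CG25556 uninfected 24.925; CG25556 RSV-infected 25.830; Act5C uninfected 18.735; Act5C RSV-infected 18.465
ΔCt(uninfected) = 24.925 − 18.735 = 6.190
ΔCt(RSV-infected) = 25.830 − 18.465 = 7.365
ΔΔCt = 7.365 − 6.190 = 1.175
Fold change = 2^(−1.175) = 0.4429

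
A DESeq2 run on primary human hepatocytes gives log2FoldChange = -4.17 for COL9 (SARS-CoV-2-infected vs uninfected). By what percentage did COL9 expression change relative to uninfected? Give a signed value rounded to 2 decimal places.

Fold change = 2^(-4.17) = 0.0556
Percent change = (FC − 1) × 100% = (0.0556 − 1) × 100 = -94.44%

-94.44%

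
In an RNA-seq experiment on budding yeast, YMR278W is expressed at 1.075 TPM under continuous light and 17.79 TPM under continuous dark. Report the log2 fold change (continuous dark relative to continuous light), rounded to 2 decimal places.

Fold change = 17.79 / 1.075 = 16.5488
log2(16.5488) = 4.049

4.05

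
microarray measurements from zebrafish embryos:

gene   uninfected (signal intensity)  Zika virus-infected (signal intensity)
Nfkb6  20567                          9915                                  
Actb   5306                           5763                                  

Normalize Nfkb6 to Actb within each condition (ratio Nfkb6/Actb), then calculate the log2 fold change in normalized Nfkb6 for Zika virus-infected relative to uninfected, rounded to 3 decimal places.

-1.172

Nfkb6/Actb (uninfected) = 20567 / 5306 = 3.8762
Nfkb6/Actb (Zika virus-infected) = 9915 / 5763 = 1.7205
Fold change = 1.7205 / 3.8762 = 0.4439
log2(0.4439) = -1.1718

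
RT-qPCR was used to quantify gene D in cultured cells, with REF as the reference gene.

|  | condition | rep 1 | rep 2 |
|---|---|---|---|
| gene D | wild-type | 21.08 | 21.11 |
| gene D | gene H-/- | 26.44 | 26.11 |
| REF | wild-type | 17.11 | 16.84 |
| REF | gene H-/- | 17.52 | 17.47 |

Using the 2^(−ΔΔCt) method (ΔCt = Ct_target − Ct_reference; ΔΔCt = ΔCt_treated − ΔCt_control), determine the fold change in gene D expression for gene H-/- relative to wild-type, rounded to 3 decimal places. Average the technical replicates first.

Mean Ct: gene D wild-type 21.095; gene D gene H-/- 26.275; REF wild-type 16.975; REF gene H-/- 17.495
ΔCt(wild-type) = 21.095 − 16.975 = 4.120
ΔCt(gene H-/-) = 26.275 − 17.495 = 8.780
ΔΔCt = 8.780 − 4.120 = 4.660
Fold change = 2^(−4.660) = 0.0396

0.040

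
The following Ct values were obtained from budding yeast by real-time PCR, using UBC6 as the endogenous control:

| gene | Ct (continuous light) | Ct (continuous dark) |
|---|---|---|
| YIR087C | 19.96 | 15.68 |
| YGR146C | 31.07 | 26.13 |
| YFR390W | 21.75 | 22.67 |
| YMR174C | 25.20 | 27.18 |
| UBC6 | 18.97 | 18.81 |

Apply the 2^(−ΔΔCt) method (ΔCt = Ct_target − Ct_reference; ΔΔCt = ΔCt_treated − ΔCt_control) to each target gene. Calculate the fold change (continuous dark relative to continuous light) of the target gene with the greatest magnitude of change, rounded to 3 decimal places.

YIR087C: ΔΔCt = (15.68−18.81) − (19.96−18.97) = -3.13 − 0.99 = -4.12; fold change = 2^4.12 = 17.388
YGR146C: ΔΔCt = (26.13−18.81) − (31.07−18.97) = 7.32 − 12.10 = -4.78; fold change = 2^4.78 = 27.474
YFR390W: ΔΔCt = (22.67−18.81) − (21.75−18.97) = 3.86 − 2.78 = 1.08; fold change = 2^-1.08 = 0.473
YMR174C: ΔΔCt = (27.18−18.81) − (25.20−18.97) = 8.37 − 6.23 = 2.14; fold change = 2^-2.14 = 0.227
YGR146C has the largest |ΔΔCt| = 4.78.

27.474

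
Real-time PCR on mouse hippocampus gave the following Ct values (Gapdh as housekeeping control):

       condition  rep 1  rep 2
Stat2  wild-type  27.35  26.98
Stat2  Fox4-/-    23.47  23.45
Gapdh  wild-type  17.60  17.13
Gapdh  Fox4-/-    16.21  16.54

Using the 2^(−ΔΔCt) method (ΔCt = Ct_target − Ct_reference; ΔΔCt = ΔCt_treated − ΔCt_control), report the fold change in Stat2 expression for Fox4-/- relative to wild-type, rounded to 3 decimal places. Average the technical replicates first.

Mean Ct: Stat2 wild-type 27.165; Stat2 Fox4-/- 23.460; Gapdh wild-type 17.365; Gapdh Fox4-/- 16.375
ΔCt(wild-type) = 27.165 − 17.365 = 9.800
ΔCt(Fox4-/-) = 23.460 − 16.375 = 7.085
ΔΔCt = 7.085 − 9.800 = -2.715
Fold change = 2^(−(-2.715)) = 2^2.715 = 6.5659

6.566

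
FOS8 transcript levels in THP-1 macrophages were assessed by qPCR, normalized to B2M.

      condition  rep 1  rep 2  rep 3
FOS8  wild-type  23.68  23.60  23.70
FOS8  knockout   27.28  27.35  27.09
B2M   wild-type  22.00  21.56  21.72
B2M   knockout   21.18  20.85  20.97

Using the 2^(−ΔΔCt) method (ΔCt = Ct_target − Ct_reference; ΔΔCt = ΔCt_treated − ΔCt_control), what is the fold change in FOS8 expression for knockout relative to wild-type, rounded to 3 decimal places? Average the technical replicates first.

0.049

Mean Ct: FOS8 wild-type 23.660; FOS8 knockout 27.240; B2M wild-type 21.760; B2M knockout 21.000
ΔCt(wild-type) = 23.660 − 21.760 = 1.900
ΔCt(knockout) = 27.240 − 21.000 = 6.240
ΔΔCt = 6.240 − 1.900 = 4.340
Fold change = 2^(−4.340) = 0.0494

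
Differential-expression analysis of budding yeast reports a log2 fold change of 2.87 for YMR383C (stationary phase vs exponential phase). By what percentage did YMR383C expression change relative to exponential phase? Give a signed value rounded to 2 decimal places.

Fold change = 2^(2.87) = 7.3107
Percent change = (FC − 1) × 100% = (7.3107 − 1) × 100 = 631.07%

631.07%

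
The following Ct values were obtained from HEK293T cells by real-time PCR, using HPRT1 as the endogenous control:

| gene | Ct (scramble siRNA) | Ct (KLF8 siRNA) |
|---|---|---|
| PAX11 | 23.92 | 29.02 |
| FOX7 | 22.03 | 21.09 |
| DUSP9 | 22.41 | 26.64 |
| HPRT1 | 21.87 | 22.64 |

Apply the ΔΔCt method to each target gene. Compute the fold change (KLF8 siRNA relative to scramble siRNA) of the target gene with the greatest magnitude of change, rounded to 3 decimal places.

PAX11: ΔΔCt = (29.02−22.64) − (23.92−21.87) = 6.38 − 2.05 = 4.33; fold change = 2^-4.33 = 0.050
FOX7: ΔΔCt = (21.09−22.64) − (22.03−21.87) = -1.55 − 0.16 = -1.71; fold change = 2^1.71 = 3.272
DUSP9: ΔΔCt = (26.64−22.64) − (22.41−21.87) = 4.00 − 0.54 = 3.46; fold change = 2^-3.46 = 0.091
PAX11 has the largest |ΔΔCt| = 4.33.

0.050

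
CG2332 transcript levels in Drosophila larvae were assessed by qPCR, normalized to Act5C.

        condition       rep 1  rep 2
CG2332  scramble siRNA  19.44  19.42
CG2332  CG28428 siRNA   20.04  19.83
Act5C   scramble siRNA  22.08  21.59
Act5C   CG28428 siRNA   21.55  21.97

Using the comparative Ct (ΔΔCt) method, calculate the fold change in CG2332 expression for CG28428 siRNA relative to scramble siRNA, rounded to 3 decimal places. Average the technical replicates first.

Mean Ct: CG2332 scramble siRNA 19.430; CG2332 CG28428 siRNA 19.935; Act5C scramble siRNA 21.835; Act5C CG28428 siRNA 21.760
ΔCt(scramble siRNA) = 19.430 − 21.835 = -2.405
ΔCt(CG28428 siRNA) = 19.935 − 21.760 = -1.825
ΔΔCt = -1.825 − (-2.405) = 0.580
Fold change = 2^(−0.580) = 0.6690

0.669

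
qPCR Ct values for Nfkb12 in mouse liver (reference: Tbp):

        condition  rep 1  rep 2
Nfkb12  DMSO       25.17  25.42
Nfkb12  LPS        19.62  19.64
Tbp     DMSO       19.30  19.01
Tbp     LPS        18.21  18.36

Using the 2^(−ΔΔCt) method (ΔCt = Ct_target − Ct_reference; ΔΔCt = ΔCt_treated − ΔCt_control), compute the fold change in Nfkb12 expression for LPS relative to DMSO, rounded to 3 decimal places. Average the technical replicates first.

27.761

Mean Ct: Nfkb12 DMSO 25.295; Nfkb12 LPS 19.630; Tbp DMSO 19.155; Tbp LPS 18.285
ΔCt(DMSO) = 25.295 − 19.155 = 6.140
ΔCt(LPS) = 19.630 − 18.285 = 1.345
ΔΔCt = 1.345 − 6.140 = -4.795
Fold change = 2^(−(-4.795)) = 2^4.795 = 27.7612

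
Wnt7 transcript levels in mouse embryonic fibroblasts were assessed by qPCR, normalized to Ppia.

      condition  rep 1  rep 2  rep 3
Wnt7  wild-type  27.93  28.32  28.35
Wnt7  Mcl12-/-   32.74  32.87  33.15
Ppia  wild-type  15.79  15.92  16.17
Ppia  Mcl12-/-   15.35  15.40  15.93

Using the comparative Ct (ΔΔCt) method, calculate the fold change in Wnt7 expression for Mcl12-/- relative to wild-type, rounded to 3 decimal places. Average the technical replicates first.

0.029

Mean Ct: Wnt7 wild-type 28.200; Wnt7 Mcl12-/- 32.920; Ppia wild-type 15.960; Ppia Mcl12-/- 15.560
ΔCt(wild-type) = 28.200 − 15.960 = 12.240
ΔCt(Mcl12-/-) = 32.920 − 15.560 = 17.360
ΔΔCt = 17.360 − 12.240 = 5.120
Fold change = 2^(−5.120) = 0.0288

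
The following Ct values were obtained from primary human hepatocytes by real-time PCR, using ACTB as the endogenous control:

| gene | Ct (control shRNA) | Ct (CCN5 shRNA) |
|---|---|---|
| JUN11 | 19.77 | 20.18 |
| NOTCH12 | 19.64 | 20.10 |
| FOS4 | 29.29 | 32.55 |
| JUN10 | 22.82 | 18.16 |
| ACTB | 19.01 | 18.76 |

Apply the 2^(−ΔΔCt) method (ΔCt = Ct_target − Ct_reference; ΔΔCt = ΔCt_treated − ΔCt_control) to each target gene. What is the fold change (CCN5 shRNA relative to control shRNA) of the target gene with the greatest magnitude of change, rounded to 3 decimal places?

JUN11: ΔΔCt = (20.18−18.76) − (19.77−19.01) = 1.42 − 0.76 = 0.66; fold change = 2^-0.66 = 0.633
NOTCH12: ΔΔCt = (20.10−18.76) − (19.64−19.01) = 1.34 − 0.63 = 0.71; fold change = 2^-0.71 = 0.611
FOS4: ΔΔCt = (32.55−18.76) − (29.29−19.01) = 13.79 − 10.28 = 3.51; fold change = 2^-3.51 = 0.088
JUN10: ΔΔCt = (18.16−18.76) − (22.82−19.01) = -0.60 − 3.81 = -4.41; fold change = 2^4.41 = 21.259
JUN10 has the largest |ΔΔCt| = 4.41.

21.259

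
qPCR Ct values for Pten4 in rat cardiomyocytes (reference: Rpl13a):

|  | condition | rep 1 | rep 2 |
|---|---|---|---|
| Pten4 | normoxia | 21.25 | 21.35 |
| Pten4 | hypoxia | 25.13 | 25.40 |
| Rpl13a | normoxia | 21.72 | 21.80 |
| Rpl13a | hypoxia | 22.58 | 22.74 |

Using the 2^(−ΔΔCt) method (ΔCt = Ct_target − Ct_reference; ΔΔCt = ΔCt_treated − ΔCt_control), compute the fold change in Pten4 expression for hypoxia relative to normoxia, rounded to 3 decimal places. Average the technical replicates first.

Mean Ct: Pten4 normoxia 21.300; Pten4 hypoxia 25.265; Rpl13a normoxia 21.760; Rpl13a hypoxia 22.660
ΔCt(normoxia) = 21.300 − 21.760 = -0.460
ΔCt(hypoxia) = 25.265 − 22.660 = 2.605
ΔΔCt = 2.605 − (-0.460) = 3.065
Fold change = 2^(−3.065) = 0.1195

0.119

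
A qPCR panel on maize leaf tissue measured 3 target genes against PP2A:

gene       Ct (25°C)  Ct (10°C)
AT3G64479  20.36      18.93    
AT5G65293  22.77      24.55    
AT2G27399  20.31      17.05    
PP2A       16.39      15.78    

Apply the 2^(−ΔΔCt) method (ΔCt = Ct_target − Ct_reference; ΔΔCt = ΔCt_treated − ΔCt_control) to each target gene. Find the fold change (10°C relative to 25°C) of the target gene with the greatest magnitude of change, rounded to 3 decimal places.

AT3G64479: ΔΔCt = (18.93−15.78) − (20.36−16.39) = 3.15 − 3.97 = -0.82; fold change = 2^0.82 = 1.765
AT5G65293: ΔΔCt = (24.55−15.78) − (22.77−16.39) = 8.77 − 6.38 = 2.39; fold change = 2^-2.39 = 0.191
AT2G27399: ΔΔCt = (17.05−15.78) − (20.31−16.39) = 1.27 − 3.92 = -2.65; fold change = 2^2.65 = 6.277
AT2G27399 has the largest |ΔΔCt| = 2.65.

6.277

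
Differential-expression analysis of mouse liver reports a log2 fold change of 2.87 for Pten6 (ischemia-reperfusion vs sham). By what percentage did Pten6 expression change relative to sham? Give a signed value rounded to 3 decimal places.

631.065%

Fold change = 2^(2.87) = 7.3107
Percent change = (FC − 1) × 100% = (7.3107 − 1) × 100 = 631.065%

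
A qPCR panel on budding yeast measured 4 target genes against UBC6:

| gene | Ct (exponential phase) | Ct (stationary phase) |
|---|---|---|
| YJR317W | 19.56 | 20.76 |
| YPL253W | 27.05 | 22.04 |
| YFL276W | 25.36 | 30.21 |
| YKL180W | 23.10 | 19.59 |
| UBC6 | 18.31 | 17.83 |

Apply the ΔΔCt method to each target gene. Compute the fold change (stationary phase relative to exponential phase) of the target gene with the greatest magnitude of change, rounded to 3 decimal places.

0.025

YJR317W: ΔΔCt = (20.76−17.83) − (19.56−18.31) = 2.93 − 1.25 = 1.68; fold change = 2^-1.68 = 0.312
YPL253W: ΔΔCt = (22.04−17.83) − (27.05−18.31) = 4.21 − 8.74 = -4.53; fold change = 2^4.53 = 23.103
YFL276W: ΔΔCt = (30.21−17.83) − (25.36−18.31) = 12.38 − 7.05 = 5.33; fold change = 2^-5.33 = 0.025
YKL180W: ΔΔCt = (19.59−17.83) − (23.10−18.31) = 1.76 − 4.79 = -3.03; fold change = 2^3.03 = 8.168
YFL276W has the largest |ΔΔCt| = 5.33.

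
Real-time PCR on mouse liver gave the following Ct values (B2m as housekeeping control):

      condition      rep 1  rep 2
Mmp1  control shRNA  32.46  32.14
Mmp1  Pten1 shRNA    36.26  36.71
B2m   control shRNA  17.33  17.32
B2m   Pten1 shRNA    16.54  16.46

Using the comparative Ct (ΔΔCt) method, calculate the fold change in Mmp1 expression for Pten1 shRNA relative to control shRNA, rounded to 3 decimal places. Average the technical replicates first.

Mean Ct: Mmp1 control shRNA 32.300; Mmp1 Pten1 shRNA 36.485; B2m control shRNA 17.325; B2m Pten1 shRNA 16.500
ΔCt(control shRNA) = 32.300 − 17.325 = 14.975
ΔCt(Pten1 shRNA) = 36.485 − 16.500 = 19.985
ΔΔCt = 19.985 − 14.975 = 5.010
Fold change = 2^(−5.010) = 0.0310

0.031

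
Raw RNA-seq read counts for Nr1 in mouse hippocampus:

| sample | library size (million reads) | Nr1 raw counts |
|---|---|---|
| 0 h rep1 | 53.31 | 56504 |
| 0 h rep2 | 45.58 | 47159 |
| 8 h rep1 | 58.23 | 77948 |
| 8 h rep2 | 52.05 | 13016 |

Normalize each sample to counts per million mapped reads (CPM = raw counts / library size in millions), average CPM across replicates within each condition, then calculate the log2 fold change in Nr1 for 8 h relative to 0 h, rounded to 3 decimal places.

-0.399

CPM(0 h rep1) = 56504 / 53.31 = 1059.9137
CPM(0 h rep2) = 47159 / 45.58 = 1034.6424
CPM(8 h rep1) = 77948 / 58.23 = 1338.6227
CPM(8 h rep2) = 13016 / 52.05 = 250.0672
mean CPM(0 h) = 1047.2780; mean CPM(8 h) = 794.3450
Fold change = 794.3450 / 1047.2780 = 0.75849
log2(0.75849) = -0.3988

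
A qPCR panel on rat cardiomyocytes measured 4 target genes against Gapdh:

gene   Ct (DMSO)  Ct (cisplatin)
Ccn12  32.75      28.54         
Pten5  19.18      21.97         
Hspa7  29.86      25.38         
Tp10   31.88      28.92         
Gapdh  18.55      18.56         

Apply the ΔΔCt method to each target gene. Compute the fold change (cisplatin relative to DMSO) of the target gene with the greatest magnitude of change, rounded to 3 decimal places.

Ccn12: ΔΔCt = (28.54−18.56) − (32.75−18.55) = 9.98 − 14.20 = -4.22; fold change = 2^4.22 = 18.636
Pten5: ΔΔCt = (21.97−18.56) − (19.18−18.55) = 3.41 − 0.63 = 2.78; fold change = 2^-2.78 = 0.146
Hspa7: ΔΔCt = (25.38−18.56) − (29.86−18.55) = 6.82 − 11.31 = -4.49; fold change = 2^4.49 = 22.471
Tp10: ΔΔCt = (28.92−18.56) − (31.88−18.55) = 10.36 − 13.33 = -2.97; fold change = 2^2.97 = 7.835
Hspa7 has the largest |ΔΔCt| = 4.49.

22.471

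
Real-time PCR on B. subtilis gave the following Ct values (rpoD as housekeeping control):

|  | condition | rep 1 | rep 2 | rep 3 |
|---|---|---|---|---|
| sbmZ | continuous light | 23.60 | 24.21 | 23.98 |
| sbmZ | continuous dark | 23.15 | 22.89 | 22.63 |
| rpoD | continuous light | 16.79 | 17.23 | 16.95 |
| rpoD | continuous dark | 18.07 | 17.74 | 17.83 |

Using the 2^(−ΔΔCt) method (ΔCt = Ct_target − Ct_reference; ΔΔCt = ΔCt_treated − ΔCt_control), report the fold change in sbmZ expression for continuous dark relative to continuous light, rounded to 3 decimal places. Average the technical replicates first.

3.811

Mean Ct: sbmZ continuous light 23.930; sbmZ continuous dark 22.890; rpoD continuous light 16.990; rpoD continuous dark 17.880
ΔCt(continuous light) = 23.930 − 16.990 = 6.940
ΔCt(continuous dark) = 22.890 − 17.880 = 5.010
ΔΔCt = 5.010 − 6.940 = -1.930
Fold change = 2^(−(-1.930)) = 2^1.930 = 3.8106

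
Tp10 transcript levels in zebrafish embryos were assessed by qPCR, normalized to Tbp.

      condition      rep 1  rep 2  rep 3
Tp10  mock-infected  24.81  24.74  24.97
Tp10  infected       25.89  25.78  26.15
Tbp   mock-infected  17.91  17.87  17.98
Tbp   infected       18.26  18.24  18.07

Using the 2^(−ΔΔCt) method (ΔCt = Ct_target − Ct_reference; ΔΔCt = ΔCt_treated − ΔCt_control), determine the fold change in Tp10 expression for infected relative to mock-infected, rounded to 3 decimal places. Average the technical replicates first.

Mean Ct: Tp10 mock-infected 24.840; Tp10 infected 25.940; Tbp mock-infected 17.920; Tbp infected 18.190
ΔCt(mock-infected) = 24.840 − 17.920 = 6.920
ΔCt(infected) = 25.940 − 18.190 = 7.750
ΔΔCt = 7.750 − 6.920 = 0.830
Fold change = 2^(−0.830) = 0.5625

0.563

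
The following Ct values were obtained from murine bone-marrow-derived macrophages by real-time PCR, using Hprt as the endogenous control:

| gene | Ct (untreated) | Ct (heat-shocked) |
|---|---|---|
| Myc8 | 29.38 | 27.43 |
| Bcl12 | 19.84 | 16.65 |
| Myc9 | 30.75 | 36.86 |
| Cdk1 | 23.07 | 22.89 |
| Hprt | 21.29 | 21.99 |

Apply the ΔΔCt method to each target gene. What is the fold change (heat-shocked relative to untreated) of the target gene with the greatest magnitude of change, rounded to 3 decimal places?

0.024

Myc8: ΔΔCt = (27.43−21.99) − (29.38−21.29) = 5.44 − 8.09 = -2.65; fold change = 2^2.65 = 6.277
Bcl12: ΔΔCt = (16.65−21.99) − (19.84−21.29) = -5.34 − (-1.45) = -3.89; fold change = 2^3.89 = 14.825
Myc9: ΔΔCt = (36.86−21.99) − (30.75−21.29) = 14.87 − 9.46 = 5.41; fold change = 2^-5.41 = 0.024
Cdk1: ΔΔCt = (22.89−21.99) − (23.07−21.29) = 0.90 − 1.78 = -0.88; fold change = 2^0.88 = 1.840
Myc9 has the largest |ΔΔCt| = 5.41.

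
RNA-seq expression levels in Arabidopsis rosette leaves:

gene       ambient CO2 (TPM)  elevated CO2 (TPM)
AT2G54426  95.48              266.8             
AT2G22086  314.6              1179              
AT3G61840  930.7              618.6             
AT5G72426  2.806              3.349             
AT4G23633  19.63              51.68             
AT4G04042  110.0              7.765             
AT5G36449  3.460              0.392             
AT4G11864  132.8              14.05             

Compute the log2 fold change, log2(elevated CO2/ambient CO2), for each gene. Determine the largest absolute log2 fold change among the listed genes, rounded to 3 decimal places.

3.824

log2(266.8/95.48) = 1.482  (AT2G54426)
log2(1179/314.6) = 1.906  (AT2G22086)
log2(618.6/930.7) = -0.589  (AT3G61840)
log2(3.349/2.806) = 0.255  (AT5G72426)
log2(51.68/19.63) = 1.397  (AT4G23633)
log2(7.765/110.0) = -3.824  (AT4G04042)
log2(0.392/3.460) = -3.142  (AT5G36449)
log2(14.05/132.8) = -3.241  (AT4G11864)
The largest magnitude belongs to AT4G04042.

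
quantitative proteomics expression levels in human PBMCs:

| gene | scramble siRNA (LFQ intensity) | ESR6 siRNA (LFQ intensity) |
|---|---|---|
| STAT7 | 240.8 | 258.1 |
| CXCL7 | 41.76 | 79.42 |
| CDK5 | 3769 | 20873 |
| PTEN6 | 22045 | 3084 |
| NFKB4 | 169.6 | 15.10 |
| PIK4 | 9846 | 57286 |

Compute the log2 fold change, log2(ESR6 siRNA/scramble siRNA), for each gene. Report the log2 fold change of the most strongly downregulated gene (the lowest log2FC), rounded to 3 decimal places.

log2(258.1/240.8) = 0.100  (STAT7)
log2(79.42/41.76) = 0.927  (CXCL7)
log2(20873/3769) = 2.469  (CDK5)
log2(3084/22045) = -2.838  (PTEN6)
log2(15.10/169.6) = -3.490  (NFKB4)
log2(57286/9846) = 2.541  (PIK4)
NFKB4 is most strongly downregulated.

-3.490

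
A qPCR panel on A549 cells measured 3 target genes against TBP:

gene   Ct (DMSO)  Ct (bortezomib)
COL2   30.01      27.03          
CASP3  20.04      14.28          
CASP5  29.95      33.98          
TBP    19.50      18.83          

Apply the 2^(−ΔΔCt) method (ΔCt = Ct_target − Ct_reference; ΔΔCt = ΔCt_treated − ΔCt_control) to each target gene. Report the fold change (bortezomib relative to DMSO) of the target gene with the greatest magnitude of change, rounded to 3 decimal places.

34.060

COL2: ΔΔCt = (27.03−18.83) − (30.01−19.50) = 8.20 − 10.51 = -2.31; fold change = 2^2.31 = 4.959
CASP3: ΔΔCt = (14.28−18.83) − (20.04−19.50) = -4.55 − 0.54 = -5.09; fold change = 2^5.09 = 34.060
CASP5: ΔΔCt = (33.98−18.83) − (29.95−19.50) = 15.15 − 10.45 = 4.70; fold change = 2^-4.70 = 0.038
CASP3 has the largest |ΔΔCt| = 5.09.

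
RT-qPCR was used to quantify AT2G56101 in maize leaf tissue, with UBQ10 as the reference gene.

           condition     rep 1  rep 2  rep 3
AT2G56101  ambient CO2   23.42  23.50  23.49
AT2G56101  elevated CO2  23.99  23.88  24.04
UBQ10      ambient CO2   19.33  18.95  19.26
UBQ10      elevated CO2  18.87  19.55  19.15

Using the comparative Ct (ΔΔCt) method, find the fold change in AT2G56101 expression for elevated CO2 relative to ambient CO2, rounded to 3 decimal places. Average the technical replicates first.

0.712

Mean Ct: AT2G56101 ambient CO2 23.470; AT2G56101 elevated CO2 23.970; UBQ10 ambient CO2 19.180; UBQ10 elevated CO2 19.190
ΔCt(ambient CO2) = 23.470 − 19.180 = 4.290
ΔCt(elevated CO2) = 23.970 − 19.190 = 4.780
ΔΔCt = 4.780 − 4.290 = 0.490
Fold change = 2^(−0.490) = 0.7120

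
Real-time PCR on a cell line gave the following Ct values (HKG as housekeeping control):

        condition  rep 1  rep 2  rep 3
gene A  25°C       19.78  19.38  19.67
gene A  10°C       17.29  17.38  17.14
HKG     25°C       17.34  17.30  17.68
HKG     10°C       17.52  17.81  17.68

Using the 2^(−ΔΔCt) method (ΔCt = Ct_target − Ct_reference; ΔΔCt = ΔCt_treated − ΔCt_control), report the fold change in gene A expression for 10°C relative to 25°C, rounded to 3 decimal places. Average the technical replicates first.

5.938

Mean Ct: gene A 25°C 19.610; gene A 10°C 17.270; HKG 25°C 17.440; HKG 10°C 17.670
ΔCt(25°C) = 19.610 − 17.440 = 2.170
ΔCt(10°C) = 17.270 − 17.670 = -0.400
ΔΔCt = -0.400 − 2.170 = -2.570
Fold change = 2^(−(-2.570)) = 2^2.570 = 5.9381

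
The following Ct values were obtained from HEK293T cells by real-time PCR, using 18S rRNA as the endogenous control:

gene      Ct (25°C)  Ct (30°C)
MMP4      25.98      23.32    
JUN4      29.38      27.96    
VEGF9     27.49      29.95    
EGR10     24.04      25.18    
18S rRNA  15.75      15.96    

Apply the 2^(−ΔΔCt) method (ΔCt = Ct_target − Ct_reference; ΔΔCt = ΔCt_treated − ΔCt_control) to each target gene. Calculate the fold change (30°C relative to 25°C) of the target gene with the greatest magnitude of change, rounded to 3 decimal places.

7.311

MMP4: ΔΔCt = (23.32−15.96) − (25.98−15.75) = 7.36 − 10.23 = -2.87; fold change = 2^2.87 = 7.311
JUN4: ΔΔCt = (27.96−15.96) − (29.38−15.75) = 12.00 − 13.63 = -1.63; fold change = 2^1.63 = 3.095
VEGF9: ΔΔCt = (29.95−15.96) − (27.49−15.75) = 13.99 − 11.74 = 2.25; fold change = 2^-2.25 = 0.210
EGR10: ΔΔCt = (25.18−15.96) − (24.04−15.75) = 9.22 − 8.29 = 0.93; fold change = 2^-0.93 = 0.525
MMP4 has the largest |ΔΔCt| = 2.87.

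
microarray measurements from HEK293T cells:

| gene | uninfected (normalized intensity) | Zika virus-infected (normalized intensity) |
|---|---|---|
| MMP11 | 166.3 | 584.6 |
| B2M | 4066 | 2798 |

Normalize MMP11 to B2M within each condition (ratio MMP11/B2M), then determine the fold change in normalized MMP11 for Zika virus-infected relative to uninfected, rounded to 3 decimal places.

5.108

MMP11/B2M (uninfected) = 166.3 / 4066 = 0.0409
MMP11/B2M (Zika virus-infected) = 584.6 / 2798 = 0.20893
Fold change = 0.20893 / 0.0409 = 5.1084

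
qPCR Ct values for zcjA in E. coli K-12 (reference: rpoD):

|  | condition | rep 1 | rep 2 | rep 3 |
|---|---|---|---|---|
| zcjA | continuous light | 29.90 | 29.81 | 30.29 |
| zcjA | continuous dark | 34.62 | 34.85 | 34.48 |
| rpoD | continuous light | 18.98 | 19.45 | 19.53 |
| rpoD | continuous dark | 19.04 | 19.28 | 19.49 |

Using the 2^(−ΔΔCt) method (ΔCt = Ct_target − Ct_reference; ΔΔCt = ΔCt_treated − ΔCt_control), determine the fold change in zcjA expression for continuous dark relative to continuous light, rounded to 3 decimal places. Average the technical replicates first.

Mean Ct: zcjA continuous light 30.000; zcjA continuous dark 34.650; rpoD continuous light 19.320; rpoD continuous dark 19.270
ΔCt(continuous light) = 30.000 − 19.320 = 10.680
ΔCt(continuous dark) = 34.650 − 19.270 = 15.380
ΔΔCt = 15.380 − 10.680 = 4.700
Fold change = 2^(−4.700) = 0.0385

0.038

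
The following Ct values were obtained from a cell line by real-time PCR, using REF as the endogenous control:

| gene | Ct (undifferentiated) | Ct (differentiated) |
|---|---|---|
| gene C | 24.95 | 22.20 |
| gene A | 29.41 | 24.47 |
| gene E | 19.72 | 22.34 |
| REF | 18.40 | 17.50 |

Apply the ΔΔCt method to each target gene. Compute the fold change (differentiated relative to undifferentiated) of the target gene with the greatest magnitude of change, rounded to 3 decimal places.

16.450

gene C: ΔΔCt = (22.20−17.50) − (24.95−18.40) = 4.70 − 6.55 = -1.85; fold change = 2^1.85 = 3.605
gene A: ΔΔCt = (24.47−17.50) − (29.41−18.40) = 6.97 − 11.01 = -4.04; fold change = 2^4.04 = 16.450
gene E: ΔΔCt = (22.34−17.50) − (19.72−18.40) = 4.84 − 1.32 = 3.52; fold change = 2^-3.52 = 0.087
gene A has the largest |ΔΔCt| = 4.04.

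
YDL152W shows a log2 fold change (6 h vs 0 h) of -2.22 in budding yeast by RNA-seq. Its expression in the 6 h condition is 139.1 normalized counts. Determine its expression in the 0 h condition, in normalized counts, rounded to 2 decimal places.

Fold change = 2^(-2.22) = 0.2146
0 h expression = 139.1 / 0.2146 = 648.06

648.06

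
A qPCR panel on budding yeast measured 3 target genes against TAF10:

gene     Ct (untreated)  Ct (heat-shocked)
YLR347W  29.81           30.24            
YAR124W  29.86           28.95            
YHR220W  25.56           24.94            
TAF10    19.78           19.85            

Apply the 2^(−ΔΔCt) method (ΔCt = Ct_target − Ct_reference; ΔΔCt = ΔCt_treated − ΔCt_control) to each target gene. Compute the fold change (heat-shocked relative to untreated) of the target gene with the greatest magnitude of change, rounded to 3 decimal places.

1.972

YLR347W: ΔΔCt = (30.24−19.85) − (29.81−19.78) = 10.39 − 10.03 = 0.36; fold change = 2^-0.36 = 0.779
YAR124W: ΔΔCt = (28.95−19.85) − (29.86−19.78) = 9.10 − 10.08 = -0.98; fold change = 2^0.98 = 1.972
YHR220W: ΔΔCt = (24.94−19.85) − (25.56−19.78) = 5.09 − 5.78 = -0.69; fold change = 2^0.69 = 1.613
YAR124W has the largest |ΔΔCt| = 0.98.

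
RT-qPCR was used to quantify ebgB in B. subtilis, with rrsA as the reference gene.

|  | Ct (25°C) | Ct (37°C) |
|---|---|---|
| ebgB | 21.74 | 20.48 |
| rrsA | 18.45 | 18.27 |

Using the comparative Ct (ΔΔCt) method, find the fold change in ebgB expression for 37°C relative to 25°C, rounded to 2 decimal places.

ΔCt(25°C) = 21.740 − 18.450 = 3.290
ΔCt(37°C) = 20.480 − 18.270 = 2.210
ΔΔCt = 2.210 − 3.290 = -1.080
Fold change = 2^(−(-1.080)) = 2^1.080 = 2.114

2.11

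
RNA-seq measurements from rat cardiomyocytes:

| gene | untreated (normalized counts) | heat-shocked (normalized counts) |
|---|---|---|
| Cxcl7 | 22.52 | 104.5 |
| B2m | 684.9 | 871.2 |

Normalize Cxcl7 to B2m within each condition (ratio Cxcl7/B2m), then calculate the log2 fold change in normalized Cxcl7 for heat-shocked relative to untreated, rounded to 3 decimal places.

1.867

Cxcl7/B2m (untreated) = 22.52 / 684.9 = 0.032881
Cxcl7/B2m (heat-shocked) = 104.5 / 871.2 = 0.11995
Fold change = 0.11995 / 0.032881 = 3.6480
log2(3.6480) = 1.8671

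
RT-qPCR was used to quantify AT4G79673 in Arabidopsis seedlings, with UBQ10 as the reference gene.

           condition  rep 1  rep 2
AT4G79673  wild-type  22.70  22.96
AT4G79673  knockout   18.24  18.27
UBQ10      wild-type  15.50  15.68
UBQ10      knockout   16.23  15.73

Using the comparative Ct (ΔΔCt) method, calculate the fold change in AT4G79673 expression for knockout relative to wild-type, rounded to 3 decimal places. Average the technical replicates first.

Mean Ct: AT4G79673 wild-type 22.830; AT4G79673 knockout 18.255; UBQ10 wild-type 15.590; UBQ10 knockout 15.980
ΔCt(wild-type) = 22.830 − 15.590 = 7.240
ΔCt(knockout) = 18.255 − 15.980 = 2.275
ΔΔCt = 2.275 − 7.240 = -4.965
Fold change = 2^(−(-4.965)) = 2^4.965 = 31.2330

31.233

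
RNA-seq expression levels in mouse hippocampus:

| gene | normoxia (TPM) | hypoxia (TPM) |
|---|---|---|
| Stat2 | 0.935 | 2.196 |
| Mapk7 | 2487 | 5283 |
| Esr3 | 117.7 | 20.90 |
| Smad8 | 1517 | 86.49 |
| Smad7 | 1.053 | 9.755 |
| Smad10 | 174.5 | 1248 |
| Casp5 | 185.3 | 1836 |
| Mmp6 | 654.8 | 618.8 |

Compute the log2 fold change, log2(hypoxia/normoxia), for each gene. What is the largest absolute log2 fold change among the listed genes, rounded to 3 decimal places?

4.133

log2(2.196/0.935) = 1.232  (Stat2)
log2(5283/2487) = 1.087  (Mapk7)
log2(20.90/117.7) = -2.494  (Esr3)
log2(86.49/1517) = -4.133  (Smad8)
log2(9.755/1.053) = 3.212  (Smad7)
log2(1248/174.5) = 2.838  (Smad10)
log2(1836/185.3) = 3.309  (Casp5)
log2(618.8/654.8) = -0.082  (Mmp6)
The largest magnitude belongs to Smad8.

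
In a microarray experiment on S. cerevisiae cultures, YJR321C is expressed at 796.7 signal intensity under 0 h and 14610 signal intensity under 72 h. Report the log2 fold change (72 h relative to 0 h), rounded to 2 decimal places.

Fold change = 14610 / 796.7 = 18.3381
log2(18.3381) = 4.197

4.20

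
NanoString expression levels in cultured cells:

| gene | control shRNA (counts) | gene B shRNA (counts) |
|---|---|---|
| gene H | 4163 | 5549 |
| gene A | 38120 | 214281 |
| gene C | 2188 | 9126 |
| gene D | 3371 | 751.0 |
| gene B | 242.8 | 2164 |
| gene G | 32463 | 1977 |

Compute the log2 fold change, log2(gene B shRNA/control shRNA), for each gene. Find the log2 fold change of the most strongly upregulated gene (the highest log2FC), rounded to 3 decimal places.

3.156

log2(5549/4163) = 0.415  (gene H)
log2(214281/38120) = 2.491  (gene A)
log2(9126/2188) = 2.060  (gene C)
log2(751.0/3371) = -2.166  (gene D)
log2(2164/242.8) = 3.156  (gene B)
log2(1977/32463) = -4.037  (gene G)
gene B is most strongly upregulated.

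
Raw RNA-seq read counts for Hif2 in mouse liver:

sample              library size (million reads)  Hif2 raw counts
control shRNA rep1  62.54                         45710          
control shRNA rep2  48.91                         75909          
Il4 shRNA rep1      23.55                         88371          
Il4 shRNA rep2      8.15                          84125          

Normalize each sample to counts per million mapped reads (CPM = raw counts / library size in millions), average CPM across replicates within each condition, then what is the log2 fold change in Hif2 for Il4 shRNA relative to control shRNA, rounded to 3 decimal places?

2.624

CPM(control shRNA rep1) = 45710 / 62.54 = 730.8922
CPM(control shRNA rep2) = 75909 / 48.91 = 1552.0139
CPM(Il4 shRNA rep1) = 88371 / 23.55 = 3752.4841
CPM(Il4 shRNA rep2) = 84125 / 8.15 = 10322.0859
mean CPM(control shRNA) = 1141.4531; mean CPM(Il4 shRNA) = 7037.2850
Fold change = 7037.2850 / 1141.4531 = 6.16520
log2(6.16520) = 2.6241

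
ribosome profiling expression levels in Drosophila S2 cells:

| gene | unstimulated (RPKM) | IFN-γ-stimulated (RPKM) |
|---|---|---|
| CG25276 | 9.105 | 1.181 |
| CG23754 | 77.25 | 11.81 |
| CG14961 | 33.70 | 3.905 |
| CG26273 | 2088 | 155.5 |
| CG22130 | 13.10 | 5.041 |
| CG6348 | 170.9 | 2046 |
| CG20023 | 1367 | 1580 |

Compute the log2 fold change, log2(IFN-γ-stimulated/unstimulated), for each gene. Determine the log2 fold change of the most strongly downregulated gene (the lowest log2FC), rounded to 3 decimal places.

log2(1.181/9.105) = -2.947  (CG25276)
log2(11.81/77.25) = -2.710  (CG23754)
log2(3.905/33.70) = -3.109  (CG14961)
log2(155.5/2088) = -3.747  (CG26273)
log2(5.041/13.10) = -1.378  (CG22130)
log2(2046/170.9) = 3.582  (CG6348)
log2(1580/1367) = 0.209  (CG20023)
CG26273 is most strongly downregulated.

-3.747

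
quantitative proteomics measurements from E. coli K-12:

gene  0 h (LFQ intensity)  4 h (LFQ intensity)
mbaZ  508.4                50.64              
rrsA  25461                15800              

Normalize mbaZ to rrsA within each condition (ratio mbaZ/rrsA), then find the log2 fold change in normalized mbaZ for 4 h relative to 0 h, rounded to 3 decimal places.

mbaZ/rrsA (0 h) = 508.4 / 25461 = 0.019968
mbaZ/rrsA (4 h) = 50.64 / 15800 = 0.0032051
Fold change = 0.0032051 / 0.019968 = 0.1605
log2(0.1605) = -2.6393

-2.639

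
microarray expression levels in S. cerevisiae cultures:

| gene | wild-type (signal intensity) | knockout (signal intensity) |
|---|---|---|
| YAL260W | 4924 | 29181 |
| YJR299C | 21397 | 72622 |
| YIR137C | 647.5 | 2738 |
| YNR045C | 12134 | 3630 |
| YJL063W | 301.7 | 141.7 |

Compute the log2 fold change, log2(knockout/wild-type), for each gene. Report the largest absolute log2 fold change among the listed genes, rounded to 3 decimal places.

log2(29181/4924) = 2.567  (YAL260W)
log2(72622/21397) = 1.763  (YJR299C)
log2(2738/647.5) = 2.080  (YIR137C)
log2(3630/12134) = -1.741  (YNR045C)
log2(141.7/301.7) = -1.090  (YJL063W)
The largest magnitude belongs to YAL260W.

2.567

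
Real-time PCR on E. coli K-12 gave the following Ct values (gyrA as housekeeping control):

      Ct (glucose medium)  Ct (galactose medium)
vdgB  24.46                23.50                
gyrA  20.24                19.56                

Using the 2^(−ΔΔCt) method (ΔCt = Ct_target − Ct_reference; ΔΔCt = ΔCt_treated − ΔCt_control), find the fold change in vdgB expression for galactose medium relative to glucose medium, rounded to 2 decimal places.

ΔCt(glucose medium) = 24.460 − 20.240 = 4.220
ΔCt(galactose medium) = 23.500 − 19.560 = 3.940
ΔΔCt = 3.940 − 4.220 = -0.280
Fold change = 2^(−(-0.280)) = 2^0.280 = 1.214

1.21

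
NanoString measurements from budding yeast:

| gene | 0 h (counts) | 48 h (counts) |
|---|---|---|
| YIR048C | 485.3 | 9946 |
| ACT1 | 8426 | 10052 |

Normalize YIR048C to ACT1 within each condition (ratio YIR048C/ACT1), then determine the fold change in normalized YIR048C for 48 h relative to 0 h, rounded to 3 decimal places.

17.179

YIR048C/ACT1 (0 h) = 485.3 / 8426 = 0.057596
YIR048C/ACT1 (48 h) = 9946 / 10052 = 0.98945
Fold change = 0.98945 / 0.057596 = 17.1794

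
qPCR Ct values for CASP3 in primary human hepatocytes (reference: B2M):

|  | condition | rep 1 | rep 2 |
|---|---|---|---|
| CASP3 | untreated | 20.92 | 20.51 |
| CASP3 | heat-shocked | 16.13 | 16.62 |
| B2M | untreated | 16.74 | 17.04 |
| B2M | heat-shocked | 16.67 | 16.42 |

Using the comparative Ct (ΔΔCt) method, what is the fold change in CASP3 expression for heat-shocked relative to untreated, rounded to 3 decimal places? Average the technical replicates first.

15.945

Mean Ct: CASP3 untreated 20.715; CASP3 heat-shocked 16.375; B2M untreated 16.890; B2M heat-shocked 16.545
ΔCt(untreated) = 20.715 − 16.890 = 3.825
ΔCt(heat-shocked) = 16.375 − 16.545 = -0.170
ΔΔCt = -0.170 − 3.825 = -3.995
Fold change = 2^(−(-3.995)) = 2^3.995 = 15.9446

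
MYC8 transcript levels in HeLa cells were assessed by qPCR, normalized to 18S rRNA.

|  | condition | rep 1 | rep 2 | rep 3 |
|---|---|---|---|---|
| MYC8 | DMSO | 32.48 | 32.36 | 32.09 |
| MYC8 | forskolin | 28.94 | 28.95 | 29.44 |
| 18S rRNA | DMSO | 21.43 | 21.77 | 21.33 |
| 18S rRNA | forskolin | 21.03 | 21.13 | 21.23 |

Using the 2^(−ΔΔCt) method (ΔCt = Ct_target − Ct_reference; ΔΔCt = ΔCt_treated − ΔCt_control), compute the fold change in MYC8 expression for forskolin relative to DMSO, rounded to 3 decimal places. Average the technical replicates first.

Mean Ct: MYC8 DMSO 32.310; MYC8 forskolin 29.110; 18S rRNA DMSO 21.510; 18S rRNA forskolin 21.130
ΔCt(DMSO) = 32.310 − 21.510 = 10.800
ΔCt(forskolin) = 29.110 − 21.130 = 7.980
ΔΔCt = 7.980 − 10.800 = -2.820
Fold change = 2^(−(-2.820)) = 2^2.820 = 7.0616

7.062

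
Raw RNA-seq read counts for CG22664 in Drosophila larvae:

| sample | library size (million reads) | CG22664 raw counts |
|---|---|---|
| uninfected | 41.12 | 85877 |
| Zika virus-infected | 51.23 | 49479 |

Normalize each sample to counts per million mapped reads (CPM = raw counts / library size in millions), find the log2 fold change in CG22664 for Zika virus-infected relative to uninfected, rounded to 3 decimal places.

CPM(uninfected) = 85877 / 41.12 = 2088.4484
CPM(Zika virus-infected) = 49479 / 51.23 = 965.8208
Fold change = 965.8208 / 2088.4484 = 0.46246
log2(0.46246) = -1.1126

-1.113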